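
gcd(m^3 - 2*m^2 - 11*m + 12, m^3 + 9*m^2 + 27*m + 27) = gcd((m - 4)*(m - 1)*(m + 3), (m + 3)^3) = m + 3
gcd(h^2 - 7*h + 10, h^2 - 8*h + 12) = h - 2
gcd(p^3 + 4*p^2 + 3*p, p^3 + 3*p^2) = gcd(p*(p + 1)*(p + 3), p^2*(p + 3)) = p^2 + 3*p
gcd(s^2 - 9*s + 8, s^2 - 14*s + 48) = s - 8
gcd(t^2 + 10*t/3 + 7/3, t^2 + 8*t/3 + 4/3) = 1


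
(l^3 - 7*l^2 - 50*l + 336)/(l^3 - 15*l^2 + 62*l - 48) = (l + 7)/(l - 1)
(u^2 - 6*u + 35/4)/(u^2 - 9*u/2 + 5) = (u - 7/2)/(u - 2)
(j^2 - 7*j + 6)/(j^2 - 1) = (j - 6)/(j + 1)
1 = 1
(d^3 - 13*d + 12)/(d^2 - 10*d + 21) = (d^2 + 3*d - 4)/(d - 7)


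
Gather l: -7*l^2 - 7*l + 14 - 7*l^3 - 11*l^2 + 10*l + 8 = -7*l^3 - 18*l^2 + 3*l + 22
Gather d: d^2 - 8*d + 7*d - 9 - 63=d^2 - d - 72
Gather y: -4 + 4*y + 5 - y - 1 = 3*y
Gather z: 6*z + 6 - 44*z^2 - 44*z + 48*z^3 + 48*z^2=48*z^3 + 4*z^2 - 38*z + 6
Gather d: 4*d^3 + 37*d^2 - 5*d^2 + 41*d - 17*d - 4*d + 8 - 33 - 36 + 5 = 4*d^3 + 32*d^2 + 20*d - 56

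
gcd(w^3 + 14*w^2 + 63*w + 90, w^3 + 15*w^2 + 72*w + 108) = w^2 + 9*w + 18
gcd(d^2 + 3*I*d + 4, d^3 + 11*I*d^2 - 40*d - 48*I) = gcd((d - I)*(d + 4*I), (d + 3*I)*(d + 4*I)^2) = d + 4*I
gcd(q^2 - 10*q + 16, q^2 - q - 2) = q - 2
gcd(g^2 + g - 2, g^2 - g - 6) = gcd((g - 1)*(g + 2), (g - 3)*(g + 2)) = g + 2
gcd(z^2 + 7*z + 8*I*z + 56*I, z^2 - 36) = 1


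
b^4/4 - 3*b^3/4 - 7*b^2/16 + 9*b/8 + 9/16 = (b/4 + 1/4)*(b - 3)*(b - 3/2)*(b + 1/2)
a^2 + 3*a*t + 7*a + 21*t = (a + 7)*(a + 3*t)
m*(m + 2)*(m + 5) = m^3 + 7*m^2 + 10*m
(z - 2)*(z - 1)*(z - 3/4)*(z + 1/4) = z^4 - 7*z^3/2 + 53*z^2/16 - 7*z/16 - 3/8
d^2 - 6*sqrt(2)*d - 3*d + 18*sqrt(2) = (d - 3)*(d - 6*sqrt(2))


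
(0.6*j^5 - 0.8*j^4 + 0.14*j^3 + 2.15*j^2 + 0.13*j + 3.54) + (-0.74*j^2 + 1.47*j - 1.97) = 0.6*j^5 - 0.8*j^4 + 0.14*j^3 + 1.41*j^2 + 1.6*j + 1.57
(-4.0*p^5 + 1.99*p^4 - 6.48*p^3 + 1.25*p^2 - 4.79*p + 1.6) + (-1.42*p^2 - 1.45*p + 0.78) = -4.0*p^5 + 1.99*p^4 - 6.48*p^3 - 0.17*p^2 - 6.24*p + 2.38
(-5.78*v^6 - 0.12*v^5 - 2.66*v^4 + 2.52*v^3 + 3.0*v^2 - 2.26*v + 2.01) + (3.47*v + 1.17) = -5.78*v^6 - 0.12*v^5 - 2.66*v^4 + 2.52*v^3 + 3.0*v^2 + 1.21*v + 3.18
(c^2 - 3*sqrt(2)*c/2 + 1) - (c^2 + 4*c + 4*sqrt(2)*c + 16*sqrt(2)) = -11*sqrt(2)*c/2 - 4*c - 16*sqrt(2) + 1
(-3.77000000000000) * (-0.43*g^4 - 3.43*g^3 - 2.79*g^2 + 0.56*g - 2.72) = 1.6211*g^4 + 12.9311*g^3 + 10.5183*g^2 - 2.1112*g + 10.2544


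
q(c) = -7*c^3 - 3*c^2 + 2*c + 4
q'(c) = -21*c^2 - 6*c + 2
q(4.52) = -694.67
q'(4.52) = -454.16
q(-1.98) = 42.62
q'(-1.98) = -68.45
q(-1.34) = 12.78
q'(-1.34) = -27.67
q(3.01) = -208.06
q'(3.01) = -206.32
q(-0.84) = 4.35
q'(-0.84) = -7.78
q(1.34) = -15.55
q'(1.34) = -43.75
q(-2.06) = 48.34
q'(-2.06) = -74.76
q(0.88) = -1.33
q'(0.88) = -19.54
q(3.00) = -206.00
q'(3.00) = -205.00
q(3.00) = -206.00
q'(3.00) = -205.00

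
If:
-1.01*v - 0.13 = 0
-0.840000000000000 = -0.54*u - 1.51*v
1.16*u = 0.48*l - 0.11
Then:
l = 4.86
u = 1.92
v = -0.13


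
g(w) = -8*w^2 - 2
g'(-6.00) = 96.00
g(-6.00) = -290.00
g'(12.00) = -192.00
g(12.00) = -1154.00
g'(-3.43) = 54.88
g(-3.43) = -96.12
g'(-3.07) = 49.12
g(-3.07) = -77.40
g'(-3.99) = 63.84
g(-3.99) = -129.36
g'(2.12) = -33.92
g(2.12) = -37.96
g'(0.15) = -2.40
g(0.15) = -2.18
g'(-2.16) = 34.56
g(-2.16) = -39.32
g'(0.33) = -5.28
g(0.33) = -2.87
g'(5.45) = -87.20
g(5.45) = -239.62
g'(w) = -16*w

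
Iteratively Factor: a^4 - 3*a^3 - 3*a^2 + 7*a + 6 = (a + 1)*(a^3 - 4*a^2 + a + 6) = (a - 3)*(a + 1)*(a^2 - a - 2) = (a - 3)*(a - 2)*(a + 1)*(a + 1)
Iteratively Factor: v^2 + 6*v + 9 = (v + 3)*(v + 3)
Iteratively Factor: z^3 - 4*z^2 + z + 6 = (z - 3)*(z^2 - z - 2) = (z - 3)*(z + 1)*(z - 2)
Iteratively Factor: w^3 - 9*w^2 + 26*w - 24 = (w - 2)*(w^2 - 7*w + 12) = (w - 4)*(w - 2)*(w - 3)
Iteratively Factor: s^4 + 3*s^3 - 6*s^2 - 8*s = (s + 1)*(s^3 + 2*s^2 - 8*s) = s*(s + 1)*(s^2 + 2*s - 8) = s*(s - 2)*(s + 1)*(s + 4)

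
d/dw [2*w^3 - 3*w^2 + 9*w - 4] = 6*w^2 - 6*w + 9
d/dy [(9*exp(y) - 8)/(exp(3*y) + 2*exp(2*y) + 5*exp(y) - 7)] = (-18*exp(3*y) + 6*exp(2*y) + 32*exp(y) - 23)*exp(y)/(exp(6*y) + 4*exp(5*y) + 14*exp(4*y) + 6*exp(3*y) - 3*exp(2*y) - 70*exp(y) + 49)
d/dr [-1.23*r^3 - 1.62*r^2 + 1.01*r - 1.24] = -3.69*r^2 - 3.24*r + 1.01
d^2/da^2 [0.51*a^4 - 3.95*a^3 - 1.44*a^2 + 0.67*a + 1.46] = 6.12*a^2 - 23.7*a - 2.88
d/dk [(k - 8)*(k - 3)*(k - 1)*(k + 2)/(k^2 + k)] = (2*k^5 - 7*k^4 - 20*k^3 - 35*k^2 + 96*k + 48)/(k^2*(k^2 + 2*k + 1))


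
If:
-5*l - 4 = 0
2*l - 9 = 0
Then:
No Solution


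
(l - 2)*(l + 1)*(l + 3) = l^3 + 2*l^2 - 5*l - 6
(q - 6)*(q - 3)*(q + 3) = q^3 - 6*q^2 - 9*q + 54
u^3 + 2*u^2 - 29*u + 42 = (u - 3)*(u - 2)*(u + 7)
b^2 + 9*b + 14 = (b + 2)*(b + 7)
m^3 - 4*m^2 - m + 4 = (m - 4)*(m - 1)*(m + 1)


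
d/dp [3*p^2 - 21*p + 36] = 6*p - 21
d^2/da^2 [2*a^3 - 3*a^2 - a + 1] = 12*a - 6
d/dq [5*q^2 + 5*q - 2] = 10*q + 5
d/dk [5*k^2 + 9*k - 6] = 10*k + 9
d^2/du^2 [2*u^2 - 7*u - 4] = 4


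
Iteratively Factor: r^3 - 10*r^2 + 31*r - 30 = (r - 2)*(r^2 - 8*r + 15) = (r - 3)*(r - 2)*(r - 5)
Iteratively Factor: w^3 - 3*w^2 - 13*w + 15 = (w + 3)*(w^2 - 6*w + 5) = (w - 1)*(w + 3)*(w - 5)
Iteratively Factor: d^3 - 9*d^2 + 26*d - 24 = (d - 2)*(d^2 - 7*d + 12) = (d - 4)*(d - 2)*(d - 3)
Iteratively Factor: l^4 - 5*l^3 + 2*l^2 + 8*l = (l - 2)*(l^3 - 3*l^2 - 4*l) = (l - 2)*(l + 1)*(l^2 - 4*l) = l*(l - 2)*(l + 1)*(l - 4)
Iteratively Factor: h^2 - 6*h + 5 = (h - 5)*(h - 1)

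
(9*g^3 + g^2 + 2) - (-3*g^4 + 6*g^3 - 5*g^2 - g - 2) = 3*g^4 + 3*g^3 + 6*g^2 + g + 4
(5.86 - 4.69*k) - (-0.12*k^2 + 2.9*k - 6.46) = 0.12*k^2 - 7.59*k + 12.32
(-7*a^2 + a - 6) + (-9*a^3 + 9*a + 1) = -9*a^3 - 7*a^2 + 10*a - 5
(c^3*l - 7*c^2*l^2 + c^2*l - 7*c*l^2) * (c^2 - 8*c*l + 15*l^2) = c^5*l - 15*c^4*l^2 + c^4*l + 71*c^3*l^3 - 15*c^3*l^2 - 105*c^2*l^4 + 71*c^2*l^3 - 105*c*l^4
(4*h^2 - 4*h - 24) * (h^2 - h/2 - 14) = 4*h^4 - 6*h^3 - 78*h^2 + 68*h + 336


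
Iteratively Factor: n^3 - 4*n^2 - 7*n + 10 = (n + 2)*(n^2 - 6*n + 5) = (n - 1)*(n + 2)*(n - 5)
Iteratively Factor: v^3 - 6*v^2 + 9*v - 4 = (v - 4)*(v^2 - 2*v + 1) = (v - 4)*(v - 1)*(v - 1)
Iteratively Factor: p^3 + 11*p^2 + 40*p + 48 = (p + 4)*(p^2 + 7*p + 12) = (p + 4)^2*(p + 3)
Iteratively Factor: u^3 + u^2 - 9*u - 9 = (u + 3)*(u^2 - 2*u - 3) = (u - 3)*(u + 3)*(u + 1)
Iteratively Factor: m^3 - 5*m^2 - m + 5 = (m + 1)*(m^2 - 6*m + 5) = (m - 5)*(m + 1)*(m - 1)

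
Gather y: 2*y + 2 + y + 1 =3*y + 3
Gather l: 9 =9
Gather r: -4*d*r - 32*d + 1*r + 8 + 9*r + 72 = -32*d + r*(10 - 4*d) + 80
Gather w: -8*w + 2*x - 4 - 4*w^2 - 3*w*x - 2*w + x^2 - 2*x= -4*w^2 + w*(-3*x - 10) + x^2 - 4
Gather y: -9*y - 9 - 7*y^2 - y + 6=-7*y^2 - 10*y - 3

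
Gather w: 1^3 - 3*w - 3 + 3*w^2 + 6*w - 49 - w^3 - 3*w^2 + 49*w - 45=-w^3 + 52*w - 96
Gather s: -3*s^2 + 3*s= -3*s^2 + 3*s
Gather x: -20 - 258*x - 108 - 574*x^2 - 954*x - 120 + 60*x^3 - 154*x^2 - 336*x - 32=60*x^3 - 728*x^2 - 1548*x - 280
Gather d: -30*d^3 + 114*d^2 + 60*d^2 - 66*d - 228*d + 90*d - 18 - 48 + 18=-30*d^3 + 174*d^2 - 204*d - 48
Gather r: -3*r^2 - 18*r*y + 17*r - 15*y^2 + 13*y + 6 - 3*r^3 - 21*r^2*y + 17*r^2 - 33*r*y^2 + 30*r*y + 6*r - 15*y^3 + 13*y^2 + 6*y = -3*r^3 + r^2*(14 - 21*y) + r*(-33*y^2 + 12*y + 23) - 15*y^3 - 2*y^2 + 19*y + 6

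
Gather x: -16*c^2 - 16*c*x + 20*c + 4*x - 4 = -16*c^2 + 20*c + x*(4 - 16*c) - 4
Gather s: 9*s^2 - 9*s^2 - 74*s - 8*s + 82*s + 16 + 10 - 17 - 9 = 0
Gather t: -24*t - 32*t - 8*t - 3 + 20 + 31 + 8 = 56 - 64*t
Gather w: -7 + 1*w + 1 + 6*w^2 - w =6*w^2 - 6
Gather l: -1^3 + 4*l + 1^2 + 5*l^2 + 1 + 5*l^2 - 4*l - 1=10*l^2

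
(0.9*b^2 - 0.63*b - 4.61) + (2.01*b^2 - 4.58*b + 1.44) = 2.91*b^2 - 5.21*b - 3.17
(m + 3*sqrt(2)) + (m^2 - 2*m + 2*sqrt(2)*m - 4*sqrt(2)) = m^2 - m + 2*sqrt(2)*m - sqrt(2)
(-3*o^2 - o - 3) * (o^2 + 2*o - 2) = -3*o^4 - 7*o^3 + o^2 - 4*o + 6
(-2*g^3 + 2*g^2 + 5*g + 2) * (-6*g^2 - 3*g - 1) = 12*g^5 - 6*g^4 - 34*g^3 - 29*g^2 - 11*g - 2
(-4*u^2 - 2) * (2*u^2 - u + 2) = -8*u^4 + 4*u^3 - 12*u^2 + 2*u - 4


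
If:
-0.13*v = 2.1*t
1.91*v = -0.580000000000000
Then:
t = 0.02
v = -0.30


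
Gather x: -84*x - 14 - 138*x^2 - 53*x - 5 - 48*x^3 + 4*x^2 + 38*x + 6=-48*x^3 - 134*x^2 - 99*x - 13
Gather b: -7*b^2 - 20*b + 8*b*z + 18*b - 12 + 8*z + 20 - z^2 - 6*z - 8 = -7*b^2 + b*(8*z - 2) - z^2 + 2*z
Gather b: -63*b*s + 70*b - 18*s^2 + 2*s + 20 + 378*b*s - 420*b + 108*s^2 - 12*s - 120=b*(315*s - 350) + 90*s^2 - 10*s - 100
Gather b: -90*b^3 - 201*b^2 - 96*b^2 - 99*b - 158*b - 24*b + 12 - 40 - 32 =-90*b^3 - 297*b^2 - 281*b - 60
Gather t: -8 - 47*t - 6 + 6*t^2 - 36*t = 6*t^2 - 83*t - 14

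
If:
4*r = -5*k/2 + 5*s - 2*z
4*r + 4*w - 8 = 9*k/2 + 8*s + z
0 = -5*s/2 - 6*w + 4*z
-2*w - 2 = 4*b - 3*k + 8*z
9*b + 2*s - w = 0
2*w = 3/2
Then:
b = 8399/12500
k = 4051/6250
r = -34507/10000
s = -8277/3125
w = 3/4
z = -663/1250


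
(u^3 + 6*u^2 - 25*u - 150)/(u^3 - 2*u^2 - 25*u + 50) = (u + 6)/(u - 2)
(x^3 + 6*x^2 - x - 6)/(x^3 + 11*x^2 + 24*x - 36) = (x + 1)/(x + 6)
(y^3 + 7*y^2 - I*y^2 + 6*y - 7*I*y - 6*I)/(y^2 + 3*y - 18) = (y^2 + y*(1 - I) - I)/(y - 3)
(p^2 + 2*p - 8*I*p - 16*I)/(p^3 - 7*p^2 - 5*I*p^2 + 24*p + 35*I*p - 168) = (p + 2)/(p^2 + p*(-7 + 3*I) - 21*I)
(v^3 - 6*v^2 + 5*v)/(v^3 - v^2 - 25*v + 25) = v/(v + 5)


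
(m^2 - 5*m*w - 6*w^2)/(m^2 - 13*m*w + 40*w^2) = (m^2 - 5*m*w - 6*w^2)/(m^2 - 13*m*w + 40*w^2)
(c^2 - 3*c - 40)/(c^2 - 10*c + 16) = (c + 5)/(c - 2)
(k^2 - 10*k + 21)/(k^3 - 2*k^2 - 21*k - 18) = (-k^2 + 10*k - 21)/(-k^3 + 2*k^2 + 21*k + 18)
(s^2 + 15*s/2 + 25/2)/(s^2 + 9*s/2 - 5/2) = (2*s + 5)/(2*s - 1)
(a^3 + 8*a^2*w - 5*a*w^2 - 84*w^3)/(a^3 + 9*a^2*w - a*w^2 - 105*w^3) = (a + 4*w)/(a + 5*w)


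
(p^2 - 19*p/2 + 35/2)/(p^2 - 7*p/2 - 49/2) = (2*p - 5)/(2*p + 7)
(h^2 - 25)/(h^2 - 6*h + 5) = (h + 5)/(h - 1)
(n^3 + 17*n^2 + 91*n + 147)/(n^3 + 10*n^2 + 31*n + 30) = (n^2 + 14*n + 49)/(n^2 + 7*n + 10)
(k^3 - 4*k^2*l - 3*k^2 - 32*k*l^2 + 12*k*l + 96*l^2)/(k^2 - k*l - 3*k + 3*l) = (k^2 - 4*k*l - 32*l^2)/(k - l)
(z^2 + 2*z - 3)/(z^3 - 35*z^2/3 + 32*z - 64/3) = 3*(z + 3)/(3*z^2 - 32*z + 64)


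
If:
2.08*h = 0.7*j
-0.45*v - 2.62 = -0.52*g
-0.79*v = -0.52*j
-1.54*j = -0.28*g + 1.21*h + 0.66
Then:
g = 5.28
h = 0.14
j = 0.42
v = 0.28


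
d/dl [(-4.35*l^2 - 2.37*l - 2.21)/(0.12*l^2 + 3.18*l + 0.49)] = (-13.5486*l^2 - 3.7326*l + 5.8665)/(0.0144*l^4 + 0.7632*l^3 + 10.23*l^2 + 3.1164*l + 0.2401)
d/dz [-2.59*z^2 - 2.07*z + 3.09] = -5.18*z - 2.07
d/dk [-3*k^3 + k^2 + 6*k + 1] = -9*k^2 + 2*k + 6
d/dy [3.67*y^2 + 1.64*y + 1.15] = 7.34*y + 1.64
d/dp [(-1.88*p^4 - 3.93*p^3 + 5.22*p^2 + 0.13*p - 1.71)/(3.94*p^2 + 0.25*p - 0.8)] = (-14.8144*p^5 - 16.8942*p^4 + 4.051*p^3 + 10.2248*p^2 + 5.1228*p + 0.3235)/(15.5236*p^4 + 1.97*p^3 - 6.2415*p^2 - 0.4*p + 0.64)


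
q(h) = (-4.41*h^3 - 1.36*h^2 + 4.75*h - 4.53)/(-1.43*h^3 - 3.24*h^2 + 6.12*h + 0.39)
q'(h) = (-13.23*h^2 - 2.72*h + 4.75)/(-1.43*h^3 - 3.24*h^2 + 6.12*h + 0.39) + (4.29*h^2 + 6.48*h - 6.12)*(-4.41*h^3 - 1.36*h^2 + 4.75*h - 4.53)/(-1.43*h^3 - 3.24*h^2 + 6.12*h + 0.39)^2 = (12.3436*h^4 - 40.3934*h^3 - 17.5266*h^2 - 30.4152*h + 29.5761)/(2.0449*h^6 + 9.2664*h^5 - 7.0056*h^4 - 40.773*h^3 + 34.9272*h^2 + 4.7736*h + 0.1521)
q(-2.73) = -5.46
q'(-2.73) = 11.52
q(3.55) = 2.44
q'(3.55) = -0.02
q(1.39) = 10.30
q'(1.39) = -75.21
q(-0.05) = -62.70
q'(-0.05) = 5365.98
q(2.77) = 2.52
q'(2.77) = -0.22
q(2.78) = 2.52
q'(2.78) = -0.22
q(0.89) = -1.98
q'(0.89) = -6.27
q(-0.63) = 1.58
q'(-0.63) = 2.79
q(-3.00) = -10.33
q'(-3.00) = 28.29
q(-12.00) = 3.81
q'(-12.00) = 0.09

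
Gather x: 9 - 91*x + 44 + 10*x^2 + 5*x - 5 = 10*x^2 - 86*x + 48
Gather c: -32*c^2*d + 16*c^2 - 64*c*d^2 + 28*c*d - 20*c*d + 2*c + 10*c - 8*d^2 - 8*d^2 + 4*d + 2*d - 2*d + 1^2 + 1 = c^2*(16 - 32*d) + c*(-64*d^2 + 8*d + 12) - 16*d^2 + 4*d + 2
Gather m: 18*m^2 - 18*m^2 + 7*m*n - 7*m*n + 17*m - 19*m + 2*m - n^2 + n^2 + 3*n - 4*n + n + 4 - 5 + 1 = 0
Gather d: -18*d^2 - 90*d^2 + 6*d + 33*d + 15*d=-108*d^2 + 54*d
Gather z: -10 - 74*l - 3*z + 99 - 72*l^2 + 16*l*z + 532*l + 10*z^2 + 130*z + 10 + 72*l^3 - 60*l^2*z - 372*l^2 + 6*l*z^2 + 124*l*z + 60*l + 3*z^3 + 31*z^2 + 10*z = 72*l^3 - 444*l^2 + 518*l + 3*z^3 + z^2*(6*l + 41) + z*(-60*l^2 + 140*l + 137) + 99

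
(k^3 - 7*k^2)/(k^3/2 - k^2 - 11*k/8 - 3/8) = 8*k^2*(7 - k)/(-4*k^3 + 8*k^2 + 11*k + 3)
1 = 1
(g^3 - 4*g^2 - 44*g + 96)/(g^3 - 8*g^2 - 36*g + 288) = (g - 2)/(g - 6)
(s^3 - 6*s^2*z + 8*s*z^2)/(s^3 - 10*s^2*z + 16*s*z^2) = (-s + 4*z)/(-s + 8*z)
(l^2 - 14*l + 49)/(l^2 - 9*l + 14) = (l - 7)/(l - 2)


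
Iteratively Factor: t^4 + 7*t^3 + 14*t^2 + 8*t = (t + 1)*(t^3 + 6*t^2 + 8*t) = (t + 1)*(t + 2)*(t^2 + 4*t) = t*(t + 1)*(t + 2)*(t + 4)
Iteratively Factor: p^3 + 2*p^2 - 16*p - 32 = (p + 2)*(p^2 - 16) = (p - 4)*(p + 2)*(p + 4)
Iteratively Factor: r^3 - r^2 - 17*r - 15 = (r - 5)*(r^2 + 4*r + 3) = (r - 5)*(r + 3)*(r + 1)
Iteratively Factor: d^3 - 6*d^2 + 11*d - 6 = (d - 1)*(d^2 - 5*d + 6) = (d - 3)*(d - 1)*(d - 2)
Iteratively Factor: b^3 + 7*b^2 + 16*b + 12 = (b + 2)*(b^2 + 5*b + 6) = (b + 2)^2*(b + 3)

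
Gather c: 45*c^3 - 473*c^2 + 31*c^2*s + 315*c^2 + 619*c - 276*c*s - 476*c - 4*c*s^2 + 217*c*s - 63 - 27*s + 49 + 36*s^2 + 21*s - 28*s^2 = 45*c^3 + c^2*(31*s - 158) + c*(-4*s^2 - 59*s + 143) + 8*s^2 - 6*s - 14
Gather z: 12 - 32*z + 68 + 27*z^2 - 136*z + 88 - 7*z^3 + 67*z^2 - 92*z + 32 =-7*z^3 + 94*z^2 - 260*z + 200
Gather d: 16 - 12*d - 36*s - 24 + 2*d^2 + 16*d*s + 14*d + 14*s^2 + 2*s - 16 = 2*d^2 + d*(16*s + 2) + 14*s^2 - 34*s - 24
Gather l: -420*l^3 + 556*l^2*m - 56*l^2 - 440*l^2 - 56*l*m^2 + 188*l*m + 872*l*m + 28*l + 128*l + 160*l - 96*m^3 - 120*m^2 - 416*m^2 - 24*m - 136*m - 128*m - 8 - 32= -420*l^3 + l^2*(556*m - 496) + l*(-56*m^2 + 1060*m + 316) - 96*m^3 - 536*m^2 - 288*m - 40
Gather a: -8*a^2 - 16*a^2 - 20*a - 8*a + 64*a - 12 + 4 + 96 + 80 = -24*a^2 + 36*a + 168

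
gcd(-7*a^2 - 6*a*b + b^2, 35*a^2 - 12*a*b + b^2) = 7*a - b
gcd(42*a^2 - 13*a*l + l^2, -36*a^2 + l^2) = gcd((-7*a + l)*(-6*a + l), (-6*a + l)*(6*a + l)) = 6*a - l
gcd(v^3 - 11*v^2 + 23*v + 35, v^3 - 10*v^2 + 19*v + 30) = v^2 - 4*v - 5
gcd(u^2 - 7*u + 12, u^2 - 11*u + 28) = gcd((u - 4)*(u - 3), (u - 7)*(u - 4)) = u - 4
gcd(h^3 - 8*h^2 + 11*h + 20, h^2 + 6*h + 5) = h + 1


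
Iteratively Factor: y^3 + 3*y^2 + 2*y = (y + 2)*(y^2 + y) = y*(y + 2)*(y + 1)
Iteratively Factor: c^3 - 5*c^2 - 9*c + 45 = (c - 5)*(c^2 - 9) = (c - 5)*(c + 3)*(c - 3)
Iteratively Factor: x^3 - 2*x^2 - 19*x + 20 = (x - 5)*(x^2 + 3*x - 4) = (x - 5)*(x - 1)*(x + 4)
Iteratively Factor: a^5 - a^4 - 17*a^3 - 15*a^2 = (a + 1)*(a^4 - 2*a^3 - 15*a^2) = (a - 5)*(a + 1)*(a^3 + 3*a^2) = a*(a - 5)*(a + 1)*(a^2 + 3*a) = a^2*(a - 5)*(a + 1)*(a + 3)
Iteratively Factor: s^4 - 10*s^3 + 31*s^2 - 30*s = (s - 5)*(s^3 - 5*s^2 + 6*s) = s*(s - 5)*(s^2 - 5*s + 6) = s*(s - 5)*(s - 3)*(s - 2)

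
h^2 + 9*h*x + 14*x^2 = (h + 2*x)*(h + 7*x)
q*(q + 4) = q^2 + 4*q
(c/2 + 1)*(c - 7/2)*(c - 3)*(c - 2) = c^4/2 - 13*c^3/4 + 13*c^2/4 + 13*c - 21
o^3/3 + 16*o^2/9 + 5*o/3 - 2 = (o/3 + 1)*(o - 2/3)*(o + 3)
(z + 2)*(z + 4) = z^2 + 6*z + 8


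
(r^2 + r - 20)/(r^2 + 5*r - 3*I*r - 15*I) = (r - 4)/(r - 3*I)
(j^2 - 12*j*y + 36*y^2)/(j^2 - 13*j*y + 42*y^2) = (-j + 6*y)/(-j + 7*y)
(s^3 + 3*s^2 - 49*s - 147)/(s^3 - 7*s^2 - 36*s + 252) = (s^2 + 10*s + 21)/(s^2 - 36)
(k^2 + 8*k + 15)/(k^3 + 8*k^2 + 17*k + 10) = (k + 3)/(k^2 + 3*k + 2)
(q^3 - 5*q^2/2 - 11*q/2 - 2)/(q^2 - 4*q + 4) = (2*q^3 - 5*q^2 - 11*q - 4)/(2*(q^2 - 4*q + 4))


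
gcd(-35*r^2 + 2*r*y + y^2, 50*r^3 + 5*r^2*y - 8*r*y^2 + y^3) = -5*r + y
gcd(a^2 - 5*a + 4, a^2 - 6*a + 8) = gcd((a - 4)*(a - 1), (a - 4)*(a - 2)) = a - 4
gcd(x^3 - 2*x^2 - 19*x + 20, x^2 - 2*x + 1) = x - 1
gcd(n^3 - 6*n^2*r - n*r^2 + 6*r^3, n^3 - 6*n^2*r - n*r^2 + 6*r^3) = n^3 - 6*n^2*r - n*r^2 + 6*r^3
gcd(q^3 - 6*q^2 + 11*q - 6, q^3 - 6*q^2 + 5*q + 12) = q - 3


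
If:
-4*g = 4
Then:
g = -1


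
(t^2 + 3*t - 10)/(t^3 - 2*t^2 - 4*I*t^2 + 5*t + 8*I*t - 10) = (t + 5)/(t^2 - 4*I*t + 5)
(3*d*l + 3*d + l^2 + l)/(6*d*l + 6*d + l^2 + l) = (3*d + l)/(6*d + l)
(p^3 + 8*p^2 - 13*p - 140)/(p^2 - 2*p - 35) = (p^2 + 3*p - 28)/(p - 7)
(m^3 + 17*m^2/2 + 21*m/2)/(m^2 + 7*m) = m + 3/2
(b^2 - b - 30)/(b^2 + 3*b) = (b^2 - b - 30)/(b*(b + 3))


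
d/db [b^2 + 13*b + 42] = 2*b + 13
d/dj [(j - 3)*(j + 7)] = 2*j + 4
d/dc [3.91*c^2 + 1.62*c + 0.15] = 7.82*c + 1.62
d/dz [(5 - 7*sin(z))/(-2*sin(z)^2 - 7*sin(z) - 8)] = (-14*sin(z)^2 + 20*sin(z) + 91)*cos(z)/(7*sin(z) - cos(2*z) + 9)^2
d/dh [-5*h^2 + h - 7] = 1 - 10*h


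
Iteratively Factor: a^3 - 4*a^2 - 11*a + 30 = (a + 3)*(a^2 - 7*a + 10) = (a - 5)*(a + 3)*(a - 2)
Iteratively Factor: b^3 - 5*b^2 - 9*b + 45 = (b - 5)*(b^2 - 9) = (b - 5)*(b - 3)*(b + 3)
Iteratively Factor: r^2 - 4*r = (r - 4)*(r)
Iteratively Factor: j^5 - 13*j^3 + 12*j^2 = (j + 4)*(j^4 - 4*j^3 + 3*j^2) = j*(j + 4)*(j^3 - 4*j^2 + 3*j) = j^2*(j + 4)*(j^2 - 4*j + 3) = j^2*(j - 1)*(j + 4)*(j - 3)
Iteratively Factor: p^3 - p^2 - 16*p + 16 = (p - 1)*(p^2 - 16) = (p - 4)*(p - 1)*(p + 4)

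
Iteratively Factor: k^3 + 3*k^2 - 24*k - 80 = (k + 4)*(k^2 - k - 20) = (k + 4)^2*(k - 5)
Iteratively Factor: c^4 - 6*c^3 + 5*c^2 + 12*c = (c + 1)*(c^3 - 7*c^2 + 12*c) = c*(c + 1)*(c^2 - 7*c + 12) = c*(c - 3)*(c + 1)*(c - 4)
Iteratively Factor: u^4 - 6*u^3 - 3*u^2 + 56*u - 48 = (u - 4)*(u^3 - 2*u^2 - 11*u + 12) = (u - 4)*(u + 3)*(u^2 - 5*u + 4) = (u - 4)*(u - 1)*(u + 3)*(u - 4)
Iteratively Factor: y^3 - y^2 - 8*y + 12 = (y + 3)*(y^2 - 4*y + 4) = (y - 2)*(y + 3)*(y - 2)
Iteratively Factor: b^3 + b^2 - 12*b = (b - 3)*(b^2 + 4*b) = b*(b - 3)*(b + 4)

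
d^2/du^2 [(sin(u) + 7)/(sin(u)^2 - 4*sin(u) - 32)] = (-9*sin(u)^5 - 32*sin(u)^4 - 838*sin(u)^2 - 357*sin(u)/2 + 24*sin(3*u) + sin(5*u)/2 + 416)/((sin(u) - 8)^3*(sin(u) + 4)^3)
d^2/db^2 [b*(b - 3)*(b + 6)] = 6*b + 6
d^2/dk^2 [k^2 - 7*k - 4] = 2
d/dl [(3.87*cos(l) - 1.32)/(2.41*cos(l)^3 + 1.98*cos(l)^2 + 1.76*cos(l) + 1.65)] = (18.6534*cos(l)^3 - 1.881*cos(l)^2 - 5.2272*cos(l) - 8.7087)*sin(l)/(5.8081*cos(l)^6 + 9.5436*cos(l)^5 + 12.4036*cos(l)^4 + 14.9226*cos(l)^3 + 9.6316*cos(l)^2 + 5.808*cos(l) + 2.7225)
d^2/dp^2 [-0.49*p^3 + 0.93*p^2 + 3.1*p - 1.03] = 1.86 - 2.94*p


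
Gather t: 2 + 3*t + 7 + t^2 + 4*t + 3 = t^2 + 7*t + 12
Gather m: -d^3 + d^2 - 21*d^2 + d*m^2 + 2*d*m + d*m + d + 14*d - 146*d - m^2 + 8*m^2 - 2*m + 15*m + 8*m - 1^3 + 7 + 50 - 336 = -d^3 - 20*d^2 - 131*d + m^2*(d + 7) + m*(3*d + 21) - 280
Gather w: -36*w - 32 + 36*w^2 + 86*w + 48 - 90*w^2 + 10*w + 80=-54*w^2 + 60*w + 96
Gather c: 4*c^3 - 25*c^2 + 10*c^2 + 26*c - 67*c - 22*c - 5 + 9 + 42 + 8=4*c^3 - 15*c^2 - 63*c + 54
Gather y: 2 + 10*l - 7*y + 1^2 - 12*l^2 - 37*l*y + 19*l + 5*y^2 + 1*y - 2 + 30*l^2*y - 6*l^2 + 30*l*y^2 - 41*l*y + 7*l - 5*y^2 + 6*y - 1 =-18*l^2 + 30*l*y^2 + 36*l + y*(30*l^2 - 78*l)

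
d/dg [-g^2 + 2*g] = 2 - 2*g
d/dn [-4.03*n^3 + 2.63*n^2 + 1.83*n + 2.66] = -12.09*n^2 + 5.26*n + 1.83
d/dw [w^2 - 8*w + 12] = 2*w - 8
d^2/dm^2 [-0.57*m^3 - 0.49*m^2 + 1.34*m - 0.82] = -3.42*m - 0.98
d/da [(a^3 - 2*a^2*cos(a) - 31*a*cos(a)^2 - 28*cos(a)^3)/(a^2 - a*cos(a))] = (a^4*sin(a) + a^4 + 31*a^3*sin(2*a) - 2*a^3*cos(a) + 53*a^2*sin(a)*cos(a)^2 + 33*a^2*cos(a)^2 - 56*a*sin(a)*cos(a)^3 + 56*a*cos(a)^3 - 28*cos(a)^4)/(a^2*(a - cos(a))^2)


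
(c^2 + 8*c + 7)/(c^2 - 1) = (c + 7)/(c - 1)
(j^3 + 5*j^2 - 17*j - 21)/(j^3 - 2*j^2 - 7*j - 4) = (j^2 + 4*j - 21)/(j^2 - 3*j - 4)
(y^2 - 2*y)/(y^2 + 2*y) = (y - 2)/(y + 2)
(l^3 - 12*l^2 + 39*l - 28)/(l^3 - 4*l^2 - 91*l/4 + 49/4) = 4*(l^2 - 5*l + 4)/(4*l^2 + 12*l - 7)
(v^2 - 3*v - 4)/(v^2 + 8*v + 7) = (v - 4)/(v + 7)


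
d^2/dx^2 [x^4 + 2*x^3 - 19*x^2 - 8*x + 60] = 12*x^2 + 12*x - 38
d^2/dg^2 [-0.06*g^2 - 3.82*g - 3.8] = -0.120000000000000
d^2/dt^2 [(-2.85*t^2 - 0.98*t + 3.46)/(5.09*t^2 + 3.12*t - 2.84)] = (39.740684*t^3 + 290.661396*t^2 + 244.68648*t + 104.053712)/(131.872229*t^6 + 242.499816*t^5 - 72.0927239999999*t^4 - 240.237504*t^3 + 40.224624*t^2 + 75.494016*t - 22.906304)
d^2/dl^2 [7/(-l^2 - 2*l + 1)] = 14*(l^2 + 2*l - 4*(l + 1)^2 - 1)/(l^2 + 2*l - 1)^3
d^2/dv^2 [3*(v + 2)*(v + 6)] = 6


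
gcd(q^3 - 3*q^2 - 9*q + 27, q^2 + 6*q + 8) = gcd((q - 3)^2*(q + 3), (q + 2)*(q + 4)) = 1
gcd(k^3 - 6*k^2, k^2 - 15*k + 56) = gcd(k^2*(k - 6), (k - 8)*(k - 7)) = 1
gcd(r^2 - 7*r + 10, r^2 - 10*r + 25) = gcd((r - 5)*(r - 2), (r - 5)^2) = r - 5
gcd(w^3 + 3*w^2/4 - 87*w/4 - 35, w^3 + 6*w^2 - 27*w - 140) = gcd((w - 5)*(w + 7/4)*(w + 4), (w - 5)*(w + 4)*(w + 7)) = w^2 - w - 20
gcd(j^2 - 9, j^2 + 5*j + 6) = j + 3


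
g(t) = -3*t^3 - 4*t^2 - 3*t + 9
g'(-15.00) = -1908.00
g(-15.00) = 9279.00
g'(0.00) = -3.00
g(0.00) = 9.00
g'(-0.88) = -2.93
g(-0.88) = 10.59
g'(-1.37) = -8.93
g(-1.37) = 13.32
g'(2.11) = -59.95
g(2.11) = -43.32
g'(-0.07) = -2.48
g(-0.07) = 9.19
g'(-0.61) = -1.47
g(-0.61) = 10.02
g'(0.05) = -3.42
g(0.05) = 8.84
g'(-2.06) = -24.71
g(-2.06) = 24.43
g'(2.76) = -93.64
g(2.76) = -92.82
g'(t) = -9*t^2 - 8*t - 3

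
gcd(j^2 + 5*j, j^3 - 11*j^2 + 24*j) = j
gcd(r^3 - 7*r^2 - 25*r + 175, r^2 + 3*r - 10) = r + 5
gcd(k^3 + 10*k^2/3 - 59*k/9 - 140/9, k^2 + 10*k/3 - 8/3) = k + 4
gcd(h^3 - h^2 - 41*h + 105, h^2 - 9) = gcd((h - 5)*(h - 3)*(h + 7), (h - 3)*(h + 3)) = h - 3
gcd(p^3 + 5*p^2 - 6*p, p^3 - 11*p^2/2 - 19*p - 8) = 1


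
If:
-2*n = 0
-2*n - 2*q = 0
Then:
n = 0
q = 0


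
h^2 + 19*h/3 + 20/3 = (h + 4/3)*(h + 5)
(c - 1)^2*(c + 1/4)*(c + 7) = c^4 + 21*c^3/4 - 47*c^2/4 + 15*c/4 + 7/4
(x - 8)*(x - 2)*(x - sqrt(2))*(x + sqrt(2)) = x^4 - 10*x^3 + 14*x^2 + 20*x - 32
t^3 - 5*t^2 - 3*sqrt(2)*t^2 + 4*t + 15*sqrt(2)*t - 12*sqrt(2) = (t - 4)*(t - 1)*(t - 3*sqrt(2))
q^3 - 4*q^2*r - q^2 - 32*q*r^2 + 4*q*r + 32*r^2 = (q - 1)*(q - 8*r)*(q + 4*r)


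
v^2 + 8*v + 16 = (v + 4)^2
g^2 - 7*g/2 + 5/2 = (g - 5/2)*(g - 1)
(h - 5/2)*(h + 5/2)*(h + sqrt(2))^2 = h^4 + 2*sqrt(2)*h^3 - 17*h^2/4 - 25*sqrt(2)*h/2 - 25/2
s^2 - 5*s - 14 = (s - 7)*(s + 2)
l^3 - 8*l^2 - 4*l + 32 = (l - 8)*(l - 2)*(l + 2)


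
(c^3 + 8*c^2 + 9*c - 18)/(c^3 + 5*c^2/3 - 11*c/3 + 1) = 3*(c + 6)/(3*c - 1)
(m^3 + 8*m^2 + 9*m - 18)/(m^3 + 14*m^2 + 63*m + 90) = (m - 1)/(m + 5)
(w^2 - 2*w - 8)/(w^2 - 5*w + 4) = (w + 2)/(w - 1)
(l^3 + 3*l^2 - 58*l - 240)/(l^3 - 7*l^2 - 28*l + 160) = (l + 6)/(l - 4)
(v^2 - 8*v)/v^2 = (v - 8)/v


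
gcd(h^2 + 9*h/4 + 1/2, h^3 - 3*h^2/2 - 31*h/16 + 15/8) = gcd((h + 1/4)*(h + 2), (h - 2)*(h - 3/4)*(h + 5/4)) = 1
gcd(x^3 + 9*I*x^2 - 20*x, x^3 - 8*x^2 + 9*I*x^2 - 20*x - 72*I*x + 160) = x^2 + 9*I*x - 20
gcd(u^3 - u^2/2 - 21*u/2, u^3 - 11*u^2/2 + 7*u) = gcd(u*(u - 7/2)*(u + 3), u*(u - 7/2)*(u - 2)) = u^2 - 7*u/2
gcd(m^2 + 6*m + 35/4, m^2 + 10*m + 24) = 1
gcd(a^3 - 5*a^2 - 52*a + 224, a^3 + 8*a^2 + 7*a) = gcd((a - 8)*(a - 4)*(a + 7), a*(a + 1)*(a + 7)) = a + 7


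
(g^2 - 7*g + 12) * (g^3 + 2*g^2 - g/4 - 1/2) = g^5 - 5*g^4 - 9*g^3/4 + 101*g^2/4 + g/2 - 6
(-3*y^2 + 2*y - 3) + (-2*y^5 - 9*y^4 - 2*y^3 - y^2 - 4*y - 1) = -2*y^5 - 9*y^4 - 2*y^3 - 4*y^2 - 2*y - 4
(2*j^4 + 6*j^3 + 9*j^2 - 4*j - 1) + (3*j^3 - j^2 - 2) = 2*j^4 + 9*j^3 + 8*j^2 - 4*j - 3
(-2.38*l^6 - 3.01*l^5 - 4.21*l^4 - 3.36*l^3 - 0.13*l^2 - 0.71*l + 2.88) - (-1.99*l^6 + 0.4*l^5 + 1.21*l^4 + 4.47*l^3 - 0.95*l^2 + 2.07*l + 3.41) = -0.39*l^6 - 3.41*l^5 - 5.42*l^4 - 7.83*l^3 + 0.82*l^2 - 2.78*l - 0.53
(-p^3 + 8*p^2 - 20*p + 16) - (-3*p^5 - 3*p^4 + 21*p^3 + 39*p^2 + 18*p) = 3*p^5 + 3*p^4 - 22*p^3 - 31*p^2 - 38*p + 16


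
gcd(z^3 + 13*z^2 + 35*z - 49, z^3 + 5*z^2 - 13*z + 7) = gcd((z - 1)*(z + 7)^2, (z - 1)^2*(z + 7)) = z^2 + 6*z - 7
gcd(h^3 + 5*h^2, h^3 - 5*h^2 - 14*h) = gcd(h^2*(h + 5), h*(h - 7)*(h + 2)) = h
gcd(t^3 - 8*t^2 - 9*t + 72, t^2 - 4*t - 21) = t + 3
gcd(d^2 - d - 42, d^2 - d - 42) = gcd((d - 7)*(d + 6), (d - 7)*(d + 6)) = d^2 - d - 42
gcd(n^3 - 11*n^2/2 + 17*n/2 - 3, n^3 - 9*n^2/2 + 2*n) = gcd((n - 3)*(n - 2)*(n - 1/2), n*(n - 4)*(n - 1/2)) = n - 1/2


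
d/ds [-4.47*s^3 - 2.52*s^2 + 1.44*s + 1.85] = -13.41*s^2 - 5.04*s + 1.44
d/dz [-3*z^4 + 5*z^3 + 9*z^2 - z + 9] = -12*z^3 + 15*z^2 + 18*z - 1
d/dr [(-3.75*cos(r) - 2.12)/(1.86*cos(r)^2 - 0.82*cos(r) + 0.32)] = (-6.975*cos(r)^2 - 7.8864*cos(r) + 2.9384)*sin(r)/(3.4596*cos(r)^4 - 3.0504*cos(r)^3 + 1.8628*cos(r)^2 - 0.5248*cos(r) + 0.1024)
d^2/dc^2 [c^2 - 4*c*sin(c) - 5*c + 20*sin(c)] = 4*c*sin(c) - 20*sin(c) - 8*cos(c) + 2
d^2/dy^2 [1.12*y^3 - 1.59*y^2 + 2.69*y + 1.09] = 6.72*y - 3.18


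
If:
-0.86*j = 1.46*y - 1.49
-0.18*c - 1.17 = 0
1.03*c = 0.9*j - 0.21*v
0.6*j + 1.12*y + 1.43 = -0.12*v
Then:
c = -6.50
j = -14.08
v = -28.45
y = 9.31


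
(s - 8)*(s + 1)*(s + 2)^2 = s^4 - 3*s^3 - 32*s^2 - 60*s - 32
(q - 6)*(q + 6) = q^2 - 36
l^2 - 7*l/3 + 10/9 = (l - 5/3)*(l - 2/3)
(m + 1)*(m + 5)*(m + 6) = m^3 + 12*m^2 + 41*m + 30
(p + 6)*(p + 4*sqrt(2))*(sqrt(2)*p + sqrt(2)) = sqrt(2)*p^3 + 8*p^2 + 7*sqrt(2)*p^2 + 6*sqrt(2)*p + 56*p + 48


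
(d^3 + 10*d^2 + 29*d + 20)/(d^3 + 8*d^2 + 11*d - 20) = (d + 1)/(d - 1)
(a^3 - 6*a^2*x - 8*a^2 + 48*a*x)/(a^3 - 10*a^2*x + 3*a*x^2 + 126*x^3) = a*(8 - a)/(-a^2 + 4*a*x + 21*x^2)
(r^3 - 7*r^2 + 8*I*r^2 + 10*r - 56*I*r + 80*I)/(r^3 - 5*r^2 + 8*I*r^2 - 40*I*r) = (r - 2)/r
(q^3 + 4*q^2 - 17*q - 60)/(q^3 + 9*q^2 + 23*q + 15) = (q - 4)/(q + 1)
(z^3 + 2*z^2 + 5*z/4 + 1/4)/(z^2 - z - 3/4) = (2*z^2 + 3*z + 1)/(2*z - 3)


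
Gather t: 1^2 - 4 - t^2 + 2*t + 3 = -t^2 + 2*t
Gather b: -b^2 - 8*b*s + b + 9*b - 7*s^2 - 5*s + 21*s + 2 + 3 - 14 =-b^2 + b*(10 - 8*s) - 7*s^2 + 16*s - 9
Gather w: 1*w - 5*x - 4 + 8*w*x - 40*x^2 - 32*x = w*(8*x + 1) - 40*x^2 - 37*x - 4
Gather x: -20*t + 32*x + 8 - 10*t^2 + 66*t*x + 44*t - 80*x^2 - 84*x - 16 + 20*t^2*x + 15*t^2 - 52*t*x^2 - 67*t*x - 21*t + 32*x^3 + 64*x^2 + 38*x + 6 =5*t^2 + 3*t + 32*x^3 + x^2*(-52*t - 16) + x*(20*t^2 - t - 14) - 2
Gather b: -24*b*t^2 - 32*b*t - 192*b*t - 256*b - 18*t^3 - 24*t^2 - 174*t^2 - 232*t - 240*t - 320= b*(-24*t^2 - 224*t - 256) - 18*t^3 - 198*t^2 - 472*t - 320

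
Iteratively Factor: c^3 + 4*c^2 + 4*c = (c + 2)*(c^2 + 2*c) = (c + 2)^2*(c)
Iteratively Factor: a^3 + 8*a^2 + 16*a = (a + 4)*(a^2 + 4*a) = a*(a + 4)*(a + 4)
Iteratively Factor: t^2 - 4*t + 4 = (t - 2)*(t - 2)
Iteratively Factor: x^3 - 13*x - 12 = (x + 1)*(x^2 - x - 12) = (x - 4)*(x + 1)*(x + 3)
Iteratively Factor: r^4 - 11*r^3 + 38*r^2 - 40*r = (r - 4)*(r^3 - 7*r^2 + 10*r) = (r - 4)*(r - 2)*(r^2 - 5*r) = r*(r - 4)*(r - 2)*(r - 5)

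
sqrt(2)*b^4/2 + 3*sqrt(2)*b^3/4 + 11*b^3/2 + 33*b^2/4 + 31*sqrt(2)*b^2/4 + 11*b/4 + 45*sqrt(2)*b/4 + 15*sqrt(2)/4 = (b/2 + 1/2)*(b + 5*sqrt(2)/2)*(b + 3*sqrt(2))*(sqrt(2)*b + sqrt(2)/2)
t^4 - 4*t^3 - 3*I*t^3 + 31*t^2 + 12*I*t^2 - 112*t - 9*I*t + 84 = (t - 3)*(t - 1)*(t - 7*I)*(t + 4*I)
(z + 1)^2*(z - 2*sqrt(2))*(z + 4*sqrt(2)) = z^4 + 2*z^3 + 2*sqrt(2)*z^3 - 15*z^2 + 4*sqrt(2)*z^2 - 32*z + 2*sqrt(2)*z - 16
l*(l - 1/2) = l^2 - l/2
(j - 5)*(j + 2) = j^2 - 3*j - 10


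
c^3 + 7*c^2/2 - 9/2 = (c - 1)*(c + 3/2)*(c + 3)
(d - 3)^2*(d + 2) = d^3 - 4*d^2 - 3*d + 18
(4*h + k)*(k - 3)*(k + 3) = 4*h*k^2 - 36*h + k^3 - 9*k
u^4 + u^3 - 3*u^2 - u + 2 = (u - 1)^2*(u + 1)*(u + 2)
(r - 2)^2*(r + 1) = r^3 - 3*r^2 + 4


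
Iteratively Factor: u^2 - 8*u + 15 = (u - 3)*(u - 5)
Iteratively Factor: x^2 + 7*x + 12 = (x + 3)*(x + 4)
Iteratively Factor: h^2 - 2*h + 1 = (h - 1)*(h - 1)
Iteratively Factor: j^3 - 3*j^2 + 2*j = (j)*(j^2 - 3*j + 2) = j*(j - 1)*(j - 2)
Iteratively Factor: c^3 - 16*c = (c + 4)*(c^2 - 4*c) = c*(c + 4)*(c - 4)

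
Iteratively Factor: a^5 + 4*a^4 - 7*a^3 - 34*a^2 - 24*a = (a - 3)*(a^4 + 7*a^3 + 14*a^2 + 8*a) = (a - 3)*(a + 4)*(a^3 + 3*a^2 + 2*a) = (a - 3)*(a + 1)*(a + 4)*(a^2 + 2*a) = (a - 3)*(a + 1)*(a + 2)*(a + 4)*(a)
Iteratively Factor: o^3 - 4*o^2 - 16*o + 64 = (o - 4)*(o^2 - 16) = (o - 4)^2*(o + 4)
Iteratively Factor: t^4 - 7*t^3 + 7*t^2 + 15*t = (t - 5)*(t^3 - 2*t^2 - 3*t) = (t - 5)*(t - 3)*(t^2 + t) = t*(t - 5)*(t - 3)*(t + 1)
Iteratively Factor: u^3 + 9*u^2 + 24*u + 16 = (u + 4)*(u^2 + 5*u + 4) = (u + 1)*(u + 4)*(u + 4)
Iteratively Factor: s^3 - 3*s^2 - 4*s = (s + 1)*(s^2 - 4*s) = (s - 4)*(s + 1)*(s)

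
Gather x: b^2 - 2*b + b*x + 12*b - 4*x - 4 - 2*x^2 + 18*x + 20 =b^2 + 10*b - 2*x^2 + x*(b + 14) + 16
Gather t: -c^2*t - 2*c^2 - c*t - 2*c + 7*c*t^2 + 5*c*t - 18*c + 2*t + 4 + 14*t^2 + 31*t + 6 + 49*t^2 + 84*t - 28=-2*c^2 - 20*c + t^2*(7*c + 63) + t*(-c^2 + 4*c + 117) - 18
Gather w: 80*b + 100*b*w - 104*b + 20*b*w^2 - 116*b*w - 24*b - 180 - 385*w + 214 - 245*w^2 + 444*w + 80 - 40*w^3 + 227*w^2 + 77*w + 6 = -48*b - 40*w^3 + w^2*(20*b - 18) + w*(136 - 16*b) + 120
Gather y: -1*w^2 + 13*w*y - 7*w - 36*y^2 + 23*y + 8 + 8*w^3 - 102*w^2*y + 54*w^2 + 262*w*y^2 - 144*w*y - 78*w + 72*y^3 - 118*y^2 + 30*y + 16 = 8*w^3 + 53*w^2 - 85*w + 72*y^3 + y^2*(262*w - 154) + y*(-102*w^2 - 131*w + 53) + 24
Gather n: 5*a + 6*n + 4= 5*a + 6*n + 4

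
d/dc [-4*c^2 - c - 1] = -8*c - 1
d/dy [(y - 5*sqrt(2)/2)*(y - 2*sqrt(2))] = 2*y - 9*sqrt(2)/2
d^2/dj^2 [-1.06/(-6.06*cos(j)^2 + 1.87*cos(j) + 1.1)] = (155.708064*(1 - cos(j)^2)^2 - 96.097056*cos(j)^3 + 109.824586*cos(j)^2 + 114.937867*cos(j) + 15.015165*cos(3*j) - 177.253412)/(-6.06*cos(j)^2 + 1.87*cos(j) + 1.1)^3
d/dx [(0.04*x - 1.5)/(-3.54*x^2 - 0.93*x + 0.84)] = (0.1416*x^2 - 10.62*x - 1.3614)/(12.5316*x^4 + 6.5844*x^3 - 5.0823*x^2 - 1.5624*x + 0.7056)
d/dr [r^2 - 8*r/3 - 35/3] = 2*r - 8/3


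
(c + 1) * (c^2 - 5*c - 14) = c^3 - 4*c^2 - 19*c - 14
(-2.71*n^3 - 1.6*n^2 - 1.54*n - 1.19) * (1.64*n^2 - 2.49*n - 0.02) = -4.4444*n^5 + 4.1239*n^4 + 1.5126*n^3 + 1.915*n^2 + 2.9939*n + 0.0238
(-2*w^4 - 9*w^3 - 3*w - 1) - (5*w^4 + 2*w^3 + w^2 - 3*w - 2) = -7*w^4 - 11*w^3 - w^2 + 1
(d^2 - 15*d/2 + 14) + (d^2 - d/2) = 2*d^2 - 8*d + 14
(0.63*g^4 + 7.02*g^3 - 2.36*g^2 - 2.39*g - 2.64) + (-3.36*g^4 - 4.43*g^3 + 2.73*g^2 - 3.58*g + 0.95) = -2.73*g^4 + 2.59*g^3 + 0.37*g^2 - 5.97*g - 1.69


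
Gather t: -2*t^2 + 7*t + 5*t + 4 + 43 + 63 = -2*t^2 + 12*t + 110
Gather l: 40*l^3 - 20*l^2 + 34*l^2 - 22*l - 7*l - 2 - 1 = 40*l^3 + 14*l^2 - 29*l - 3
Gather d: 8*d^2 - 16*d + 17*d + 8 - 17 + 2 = 8*d^2 + d - 7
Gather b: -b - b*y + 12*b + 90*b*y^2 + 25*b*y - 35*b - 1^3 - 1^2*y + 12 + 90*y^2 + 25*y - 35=b*(90*y^2 + 24*y - 24) + 90*y^2 + 24*y - 24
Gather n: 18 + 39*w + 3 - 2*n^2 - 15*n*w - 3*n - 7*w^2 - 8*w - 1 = -2*n^2 + n*(-15*w - 3) - 7*w^2 + 31*w + 20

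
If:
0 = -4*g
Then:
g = 0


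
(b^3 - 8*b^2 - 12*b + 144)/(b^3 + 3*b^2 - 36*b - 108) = (b^2 - 2*b - 24)/(b^2 + 9*b + 18)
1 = 1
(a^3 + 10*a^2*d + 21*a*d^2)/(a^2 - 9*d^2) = a*(a + 7*d)/(a - 3*d)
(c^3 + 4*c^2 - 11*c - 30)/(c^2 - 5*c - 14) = (c^2 + 2*c - 15)/(c - 7)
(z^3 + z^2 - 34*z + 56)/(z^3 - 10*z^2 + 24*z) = (z^2 + 5*z - 14)/(z*(z - 6))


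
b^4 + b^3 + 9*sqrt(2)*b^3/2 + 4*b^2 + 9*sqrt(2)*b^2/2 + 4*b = b*(b + 1)*(b + sqrt(2)/2)*(b + 4*sqrt(2))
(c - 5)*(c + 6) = c^2 + c - 30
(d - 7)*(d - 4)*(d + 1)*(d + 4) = d^4 - 6*d^3 - 23*d^2 + 96*d + 112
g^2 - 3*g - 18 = (g - 6)*(g + 3)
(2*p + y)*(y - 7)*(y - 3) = 2*p*y^2 - 20*p*y + 42*p + y^3 - 10*y^2 + 21*y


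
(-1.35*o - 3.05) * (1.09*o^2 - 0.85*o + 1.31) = -1.4715*o^3 - 2.177*o^2 + 0.824*o - 3.9955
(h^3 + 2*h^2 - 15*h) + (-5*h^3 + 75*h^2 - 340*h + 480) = -4*h^3 + 77*h^2 - 355*h + 480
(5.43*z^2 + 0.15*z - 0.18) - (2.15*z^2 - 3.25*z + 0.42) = 3.28*z^2 + 3.4*z - 0.6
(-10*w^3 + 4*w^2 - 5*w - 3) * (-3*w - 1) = 30*w^4 - 2*w^3 + 11*w^2 + 14*w + 3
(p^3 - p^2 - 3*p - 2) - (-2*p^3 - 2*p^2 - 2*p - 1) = 3*p^3 + p^2 - p - 1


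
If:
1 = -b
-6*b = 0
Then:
No Solution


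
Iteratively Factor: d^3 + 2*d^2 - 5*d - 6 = (d + 3)*(d^2 - d - 2) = (d - 2)*(d + 3)*(d + 1)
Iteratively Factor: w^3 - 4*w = (w)*(w^2 - 4) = w*(w + 2)*(w - 2)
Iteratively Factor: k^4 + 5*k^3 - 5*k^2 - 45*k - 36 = (k + 4)*(k^3 + k^2 - 9*k - 9) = (k - 3)*(k + 4)*(k^2 + 4*k + 3) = (k - 3)*(k + 3)*(k + 4)*(k + 1)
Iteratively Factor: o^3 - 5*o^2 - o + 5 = (o - 1)*(o^2 - 4*o - 5) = (o - 5)*(o - 1)*(o + 1)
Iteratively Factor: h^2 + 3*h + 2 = (h + 2)*(h + 1)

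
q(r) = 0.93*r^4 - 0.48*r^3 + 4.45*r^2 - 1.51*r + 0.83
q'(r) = 3.72*r^3 - 1.44*r^2 + 8.9*r - 1.51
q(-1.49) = 19.13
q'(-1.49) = -30.27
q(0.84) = 2.88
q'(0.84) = 7.15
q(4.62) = 465.20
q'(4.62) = 375.71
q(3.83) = 233.47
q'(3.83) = 220.45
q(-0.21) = 1.35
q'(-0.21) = -3.48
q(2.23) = 37.27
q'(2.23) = 52.43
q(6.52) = 1727.75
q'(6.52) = 1026.37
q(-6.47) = 1956.56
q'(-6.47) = -1126.90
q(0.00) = 0.83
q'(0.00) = -1.51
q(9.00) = 6099.50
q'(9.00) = 2673.83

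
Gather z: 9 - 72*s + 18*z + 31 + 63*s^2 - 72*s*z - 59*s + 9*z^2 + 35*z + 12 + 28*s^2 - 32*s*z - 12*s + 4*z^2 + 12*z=91*s^2 - 143*s + 13*z^2 + z*(65 - 104*s) + 52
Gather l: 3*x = 3*x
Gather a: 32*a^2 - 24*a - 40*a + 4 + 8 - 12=32*a^2 - 64*a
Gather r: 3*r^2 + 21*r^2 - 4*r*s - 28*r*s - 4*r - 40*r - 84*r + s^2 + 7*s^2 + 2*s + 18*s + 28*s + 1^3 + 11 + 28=24*r^2 + r*(-32*s - 128) + 8*s^2 + 48*s + 40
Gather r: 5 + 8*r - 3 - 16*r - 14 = -8*r - 12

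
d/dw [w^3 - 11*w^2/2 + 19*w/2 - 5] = 3*w^2 - 11*w + 19/2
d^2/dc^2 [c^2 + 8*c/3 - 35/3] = 2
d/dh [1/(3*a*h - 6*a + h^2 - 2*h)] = (-3*a - 2*h + 2)/(3*a*h - 6*a + h^2 - 2*h)^2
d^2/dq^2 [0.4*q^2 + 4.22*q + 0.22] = 0.800000000000000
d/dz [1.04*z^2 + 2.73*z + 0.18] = 2.08*z + 2.73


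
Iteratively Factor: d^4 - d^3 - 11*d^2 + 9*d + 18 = (d + 1)*(d^3 - 2*d^2 - 9*d + 18) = (d - 2)*(d + 1)*(d^2 - 9) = (d - 2)*(d + 1)*(d + 3)*(d - 3)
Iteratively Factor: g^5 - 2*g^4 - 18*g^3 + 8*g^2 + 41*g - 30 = (g + 3)*(g^4 - 5*g^3 - 3*g^2 + 17*g - 10) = (g - 1)*(g + 3)*(g^3 - 4*g^2 - 7*g + 10) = (g - 5)*(g - 1)*(g + 3)*(g^2 + g - 2) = (g - 5)*(g - 1)^2*(g + 3)*(g + 2)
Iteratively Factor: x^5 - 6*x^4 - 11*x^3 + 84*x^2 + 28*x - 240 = (x + 2)*(x^4 - 8*x^3 + 5*x^2 + 74*x - 120) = (x + 2)*(x + 3)*(x^3 - 11*x^2 + 38*x - 40) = (x - 4)*(x + 2)*(x + 3)*(x^2 - 7*x + 10) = (x - 4)*(x - 2)*(x + 2)*(x + 3)*(x - 5)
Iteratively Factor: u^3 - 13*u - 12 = (u + 1)*(u^2 - u - 12) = (u - 4)*(u + 1)*(u + 3)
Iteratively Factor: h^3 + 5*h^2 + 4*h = (h + 4)*(h^2 + h) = h*(h + 4)*(h + 1)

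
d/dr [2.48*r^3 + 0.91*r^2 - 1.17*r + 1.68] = 7.44*r^2 + 1.82*r - 1.17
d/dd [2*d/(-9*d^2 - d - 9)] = 18*(d^2 - 1)/(81*d^4 + 18*d^3 + 163*d^2 + 18*d + 81)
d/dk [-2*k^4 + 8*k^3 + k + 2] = -8*k^3 + 24*k^2 + 1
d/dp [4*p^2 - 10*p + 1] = 8*p - 10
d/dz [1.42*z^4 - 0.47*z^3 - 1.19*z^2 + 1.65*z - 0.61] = 5.68*z^3 - 1.41*z^2 - 2.38*z + 1.65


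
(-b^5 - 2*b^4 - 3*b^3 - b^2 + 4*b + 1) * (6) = -6*b^5 - 12*b^4 - 18*b^3 - 6*b^2 + 24*b + 6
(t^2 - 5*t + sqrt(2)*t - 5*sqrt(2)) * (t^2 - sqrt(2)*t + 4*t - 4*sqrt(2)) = t^4 - t^3 - 22*t^2 + 2*t + 40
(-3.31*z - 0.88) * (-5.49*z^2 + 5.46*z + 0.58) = 18.1719*z^3 - 13.2414*z^2 - 6.7246*z - 0.5104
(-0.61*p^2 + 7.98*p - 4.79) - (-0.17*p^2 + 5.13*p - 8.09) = -0.44*p^2 + 2.85*p + 3.3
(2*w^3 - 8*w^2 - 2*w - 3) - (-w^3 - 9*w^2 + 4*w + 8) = 3*w^3 + w^2 - 6*w - 11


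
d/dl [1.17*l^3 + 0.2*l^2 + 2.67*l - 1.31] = 3.51*l^2 + 0.4*l + 2.67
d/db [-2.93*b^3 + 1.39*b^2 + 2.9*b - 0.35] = -8.79*b^2 + 2.78*b + 2.9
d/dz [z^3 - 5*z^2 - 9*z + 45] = 3*z^2 - 10*z - 9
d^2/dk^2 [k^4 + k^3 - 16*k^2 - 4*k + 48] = 12*k^2 + 6*k - 32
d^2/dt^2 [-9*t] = 0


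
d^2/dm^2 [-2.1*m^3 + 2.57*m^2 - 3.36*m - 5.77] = 5.14 - 12.6*m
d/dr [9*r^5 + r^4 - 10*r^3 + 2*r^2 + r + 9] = 45*r^4 + 4*r^3 - 30*r^2 + 4*r + 1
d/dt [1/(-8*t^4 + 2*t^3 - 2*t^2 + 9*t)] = (32*t^3 - 6*t^2 + 4*t - 9)/(t^2*(8*t^3 - 2*t^2 + 2*t - 9)^2)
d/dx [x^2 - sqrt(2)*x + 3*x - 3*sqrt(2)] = 2*x - sqrt(2) + 3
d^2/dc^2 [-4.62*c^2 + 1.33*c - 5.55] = -9.24000000000000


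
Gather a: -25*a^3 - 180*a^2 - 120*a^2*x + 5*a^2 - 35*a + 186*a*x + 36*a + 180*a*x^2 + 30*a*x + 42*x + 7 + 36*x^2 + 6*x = -25*a^3 + a^2*(-120*x - 175) + a*(180*x^2 + 216*x + 1) + 36*x^2 + 48*x + 7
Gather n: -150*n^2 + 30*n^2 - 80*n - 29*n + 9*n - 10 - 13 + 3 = -120*n^2 - 100*n - 20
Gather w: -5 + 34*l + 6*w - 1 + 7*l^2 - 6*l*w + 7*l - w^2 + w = 7*l^2 + 41*l - w^2 + w*(7 - 6*l) - 6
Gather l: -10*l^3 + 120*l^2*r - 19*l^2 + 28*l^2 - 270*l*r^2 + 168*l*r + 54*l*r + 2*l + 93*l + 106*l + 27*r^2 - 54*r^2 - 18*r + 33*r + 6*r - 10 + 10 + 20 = -10*l^3 + l^2*(120*r + 9) + l*(-270*r^2 + 222*r + 201) - 27*r^2 + 21*r + 20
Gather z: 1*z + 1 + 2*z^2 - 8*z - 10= 2*z^2 - 7*z - 9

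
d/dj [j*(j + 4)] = 2*j + 4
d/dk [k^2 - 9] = 2*k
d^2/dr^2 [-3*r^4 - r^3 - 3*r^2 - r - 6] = -36*r^2 - 6*r - 6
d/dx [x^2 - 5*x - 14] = 2*x - 5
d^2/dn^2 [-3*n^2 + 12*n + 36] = -6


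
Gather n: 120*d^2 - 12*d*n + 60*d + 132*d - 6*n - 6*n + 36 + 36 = 120*d^2 + 192*d + n*(-12*d - 12) + 72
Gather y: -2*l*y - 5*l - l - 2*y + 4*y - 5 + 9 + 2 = -6*l + y*(2 - 2*l) + 6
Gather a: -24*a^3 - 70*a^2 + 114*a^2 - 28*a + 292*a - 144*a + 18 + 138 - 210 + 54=-24*a^3 + 44*a^2 + 120*a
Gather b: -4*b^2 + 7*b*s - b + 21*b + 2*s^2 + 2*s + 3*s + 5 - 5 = -4*b^2 + b*(7*s + 20) + 2*s^2 + 5*s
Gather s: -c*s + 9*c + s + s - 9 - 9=9*c + s*(2 - c) - 18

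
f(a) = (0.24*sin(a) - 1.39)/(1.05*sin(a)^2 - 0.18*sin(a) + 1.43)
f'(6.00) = -0.29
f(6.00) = -0.93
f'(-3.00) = 0.15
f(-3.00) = -0.96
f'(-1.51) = -0.03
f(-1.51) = -0.61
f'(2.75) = -0.47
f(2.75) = -0.86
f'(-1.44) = -0.06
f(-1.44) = -0.62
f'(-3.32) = -0.29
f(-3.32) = -0.94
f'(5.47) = -0.33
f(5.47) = -0.74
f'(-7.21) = -0.29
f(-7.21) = -0.70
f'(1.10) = 0.26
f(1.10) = -0.56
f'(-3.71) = -0.50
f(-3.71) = -0.77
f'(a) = (-2.1*sin(a)*cos(a) + 0.18*cos(a))*(0.24*sin(a) - 1.39)/(1.05*sin(a)^2 - 0.18*sin(a) + 1.43)^2 + 0.24*cos(a)/(1.05*sin(a)^2 - 0.18*sin(a) + 1.43) = (-0.252*sin(a)^2 + 2.919*sin(a) + 0.093)*cos(a)/(1.1025*sin(a)^4 - 0.378*sin(a)^3 + 3.0354*sin(a)^2 - 0.5148*sin(a) + 2.0449)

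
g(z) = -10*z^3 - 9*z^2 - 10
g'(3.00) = -324.00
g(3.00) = -361.00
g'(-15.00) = -6480.00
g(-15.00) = 31715.00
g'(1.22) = -66.61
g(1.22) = -41.55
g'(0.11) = -2.34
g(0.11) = -10.12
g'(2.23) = -189.33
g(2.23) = -165.65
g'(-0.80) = -4.80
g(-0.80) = -10.64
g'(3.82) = -506.53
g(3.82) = -698.76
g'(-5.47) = -799.17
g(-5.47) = 1357.39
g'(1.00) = -48.00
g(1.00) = -29.00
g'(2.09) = -168.66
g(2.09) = -140.61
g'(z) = -30*z^2 - 18*z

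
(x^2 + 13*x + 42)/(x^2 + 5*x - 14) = (x + 6)/(x - 2)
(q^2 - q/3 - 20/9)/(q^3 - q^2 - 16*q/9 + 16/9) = (3*q - 5)/(3*q^2 - 7*q + 4)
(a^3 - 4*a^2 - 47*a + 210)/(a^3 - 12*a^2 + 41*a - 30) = (a + 7)/(a - 1)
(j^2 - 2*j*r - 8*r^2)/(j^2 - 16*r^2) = (j + 2*r)/(j + 4*r)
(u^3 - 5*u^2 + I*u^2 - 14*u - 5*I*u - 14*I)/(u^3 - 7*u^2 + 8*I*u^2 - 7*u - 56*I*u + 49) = (u + 2)/(u + 7*I)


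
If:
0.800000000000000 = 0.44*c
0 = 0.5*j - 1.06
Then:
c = 1.82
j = 2.12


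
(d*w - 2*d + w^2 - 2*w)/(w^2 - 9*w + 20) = (d*w - 2*d + w^2 - 2*w)/(w^2 - 9*w + 20)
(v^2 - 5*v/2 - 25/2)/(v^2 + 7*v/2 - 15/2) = (2*v^2 - 5*v - 25)/(2*v^2 + 7*v - 15)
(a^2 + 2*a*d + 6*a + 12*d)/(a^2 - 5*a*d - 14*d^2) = (a + 6)/(a - 7*d)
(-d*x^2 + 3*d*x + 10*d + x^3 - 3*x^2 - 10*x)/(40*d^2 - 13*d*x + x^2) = (-d*x^2 + 3*d*x + 10*d + x^3 - 3*x^2 - 10*x)/(40*d^2 - 13*d*x + x^2)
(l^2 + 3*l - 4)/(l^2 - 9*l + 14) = (l^2 + 3*l - 4)/(l^2 - 9*l + 14)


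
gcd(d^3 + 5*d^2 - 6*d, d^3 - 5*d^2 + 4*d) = d^2 - d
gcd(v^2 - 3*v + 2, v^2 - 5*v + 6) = v - 2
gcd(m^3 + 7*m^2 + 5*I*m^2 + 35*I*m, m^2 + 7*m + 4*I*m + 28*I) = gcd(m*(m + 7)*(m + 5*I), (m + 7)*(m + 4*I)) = m + 7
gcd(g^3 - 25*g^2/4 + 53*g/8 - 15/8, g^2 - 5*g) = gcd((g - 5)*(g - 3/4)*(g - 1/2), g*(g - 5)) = g - 5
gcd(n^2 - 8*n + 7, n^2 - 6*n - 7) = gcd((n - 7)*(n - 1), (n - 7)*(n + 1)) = n - 7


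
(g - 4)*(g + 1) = g^2 - 3*g - 4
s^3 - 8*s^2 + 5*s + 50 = (s - 5)^2*(s + 2)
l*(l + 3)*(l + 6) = l^3 + 9*l^2 + 18*l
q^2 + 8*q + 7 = (q + 1)*(q + 7)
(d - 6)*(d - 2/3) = d^2 - 20*d/3 + 4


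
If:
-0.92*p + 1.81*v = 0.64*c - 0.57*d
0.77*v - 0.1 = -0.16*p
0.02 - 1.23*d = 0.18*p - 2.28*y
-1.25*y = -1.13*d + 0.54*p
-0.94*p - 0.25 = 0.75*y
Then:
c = 0.46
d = -0.23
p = -0.15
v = 0.16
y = -0.15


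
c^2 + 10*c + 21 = (c + 3)*(c + 7)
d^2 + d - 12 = (d - 3)*(d + 4)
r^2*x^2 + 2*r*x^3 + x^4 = x^2*(r + x)^2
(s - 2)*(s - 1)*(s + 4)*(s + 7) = s^4 + 8*s^3 - 3*s^2 - 62*s + 56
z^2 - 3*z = z*(z - 3)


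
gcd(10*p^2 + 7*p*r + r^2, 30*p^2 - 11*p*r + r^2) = 1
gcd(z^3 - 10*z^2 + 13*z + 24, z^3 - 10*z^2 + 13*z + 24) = z^3 - 10*z^2 + 13*z + 24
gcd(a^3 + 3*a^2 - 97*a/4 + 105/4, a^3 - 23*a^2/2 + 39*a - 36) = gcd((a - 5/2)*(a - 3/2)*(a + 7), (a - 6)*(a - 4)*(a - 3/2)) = a - 3/2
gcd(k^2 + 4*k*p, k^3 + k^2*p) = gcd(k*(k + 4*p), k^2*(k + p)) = k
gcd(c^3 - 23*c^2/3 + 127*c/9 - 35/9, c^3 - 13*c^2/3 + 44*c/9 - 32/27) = c - 1/3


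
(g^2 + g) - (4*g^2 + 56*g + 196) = -3*g^2 - 55*g - 196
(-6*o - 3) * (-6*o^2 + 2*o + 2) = 36*o^3 + 6*o^2 - 18*o - 6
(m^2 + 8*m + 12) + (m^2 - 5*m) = 2*m^2 + 3*m + 12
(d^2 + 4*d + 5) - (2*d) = d^2 + 2*d + 5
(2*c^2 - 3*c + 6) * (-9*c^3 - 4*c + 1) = -18*c^5 + 27*c^4 - 62*c^3 + 14*c^2 - 27*c + 6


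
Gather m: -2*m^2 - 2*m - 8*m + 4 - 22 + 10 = -2*m^2 - 10*m - 8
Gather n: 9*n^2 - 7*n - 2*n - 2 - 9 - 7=9*n^2 - 9*n - 18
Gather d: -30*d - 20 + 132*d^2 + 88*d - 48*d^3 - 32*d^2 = -48*d^3 + 100*d^2 + 58*d - 20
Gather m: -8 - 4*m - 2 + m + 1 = -3*m - 9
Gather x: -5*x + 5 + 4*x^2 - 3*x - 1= 4*x^2 - 8*x + 4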